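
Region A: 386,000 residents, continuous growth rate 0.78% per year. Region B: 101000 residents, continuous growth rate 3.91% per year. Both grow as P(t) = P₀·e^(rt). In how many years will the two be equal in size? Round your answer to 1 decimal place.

t ≈ 42.8 years

386000·e^(0.0078t) = 101000·e^(0.0391t)
386000/101000 = e^((0.0391 − 0.0078)t) → ln(3.82178) = 0.0313·t
t = 1.34072 / 0.0313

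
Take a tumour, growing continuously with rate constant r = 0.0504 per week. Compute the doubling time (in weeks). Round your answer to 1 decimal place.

doubling time = ln(2) / |r| = 0.69315 / 0.0504

doubling time ≈ 13.8 weeks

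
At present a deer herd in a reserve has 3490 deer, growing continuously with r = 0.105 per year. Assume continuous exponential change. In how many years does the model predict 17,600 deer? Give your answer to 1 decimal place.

17600 = 3490 · e^(0.105·t)
t = ln(17600/3490) / 0.105 = ln(5.04298) / 0.105 = 1.618 / 0.105

t ≈ 15.4 years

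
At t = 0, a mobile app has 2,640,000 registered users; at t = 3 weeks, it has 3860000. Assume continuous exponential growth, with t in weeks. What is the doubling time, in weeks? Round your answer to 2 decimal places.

doubling time ≈ 5.47 weeks

r = ln(3860000/2640000) / 3 = ln(1.46212) / 3 ≈ 0.126629 per week
doubling time = ln 2 / |r| = 0.69315 / 0.126629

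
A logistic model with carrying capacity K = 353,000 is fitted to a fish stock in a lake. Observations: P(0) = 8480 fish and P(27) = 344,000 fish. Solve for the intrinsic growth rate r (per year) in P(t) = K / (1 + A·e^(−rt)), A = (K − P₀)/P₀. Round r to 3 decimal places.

A = (353000 − 8480)/8480 = 40.62736
344000 = 353000/(1 + 40.62736·e^(−r·27)) → e^(−27r) = (1.02616 − 1)/40.62736 = 0.000644
r = −ln(0.000644)/27 = 7.34786/27

r ≈ 0.272 per year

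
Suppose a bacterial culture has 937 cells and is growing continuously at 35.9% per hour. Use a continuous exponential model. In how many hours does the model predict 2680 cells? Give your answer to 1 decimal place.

2680 = 937 · e^(0.359·t)
t = ln(2680/937) / 0.359 = ln(2.86019) / 0.359 = 1.05089 / 0.359

t ≈ 2.9 hours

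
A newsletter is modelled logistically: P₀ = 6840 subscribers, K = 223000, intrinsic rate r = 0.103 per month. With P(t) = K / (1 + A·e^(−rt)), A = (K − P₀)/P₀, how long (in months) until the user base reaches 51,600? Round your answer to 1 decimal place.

A = (223000 − 6840)/6840 = 31.60234
51600 = 223000/(1 + 31.60234·e^(−0.103t)) → 1 + 31.60234·e^(−0.103t) = 4.32171
e^(−0.103t) = 0.105109 → t = ln(9.51389)/0.103 = 2.25275/0.103

t ≈ 21.9 months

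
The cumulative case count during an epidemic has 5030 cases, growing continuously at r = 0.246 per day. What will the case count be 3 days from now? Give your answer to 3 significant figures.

P(3) = 5030 · e^(0.246·3) = 5030 · e^(0.738)
= 5030 · 2.09175 ≈ 10521.49

≈ 10,500 cases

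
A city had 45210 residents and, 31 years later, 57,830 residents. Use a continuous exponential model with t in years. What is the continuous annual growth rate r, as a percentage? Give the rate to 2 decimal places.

57830 = 45210 · e^(r·31)
e^(31r) = 57830/45210 = 1.27914
r = ln(1.27914) / 31 = 0.24619 / 31

r ≈ 0.79% per year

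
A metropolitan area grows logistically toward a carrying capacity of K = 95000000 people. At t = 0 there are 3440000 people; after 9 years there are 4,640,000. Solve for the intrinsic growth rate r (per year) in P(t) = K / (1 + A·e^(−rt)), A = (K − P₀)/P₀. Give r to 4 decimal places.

r ≈ 0.0347 per year

A = (95000000 − 3440000)/3440000 = 26.61628
4640000 = 95000000/(1 + 26.61628·e^(−r·9)) → e^(−9r) = (20.47414 − 1)/26.61628 = 0.731663
r = −ln(0.731663)/9 = 0.31244/9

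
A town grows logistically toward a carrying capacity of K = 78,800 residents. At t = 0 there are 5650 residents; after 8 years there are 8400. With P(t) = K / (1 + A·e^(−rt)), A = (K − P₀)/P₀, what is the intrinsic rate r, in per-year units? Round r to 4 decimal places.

r ≈ 0.0544 per year

A = (78800 − 5650)/5650 = 12.9469
8400 = 78800/(1 + 12.9469·e^(−r·8)) → e^(−8r) = (9.38095 − 1)/12.9469 = 0.647333
r = −ln(0.647333)/8 = 0.4349/8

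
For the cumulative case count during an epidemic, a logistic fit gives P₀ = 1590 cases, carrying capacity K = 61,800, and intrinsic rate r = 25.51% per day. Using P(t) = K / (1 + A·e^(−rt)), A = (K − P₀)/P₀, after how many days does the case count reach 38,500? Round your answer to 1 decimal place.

t ≈ 16.2 days

A = (61800 − 1590)/1590 = 37.86792
38500 = 61800/(1 + 37.86792·e^(−0.2551t)) → 1 + 37.86792·e^(−0.2551t) = 1.60519
e^(−0.2551t) = 0.015982 → t = ln(62.57146)/0.2551 = 4.13631/0.2551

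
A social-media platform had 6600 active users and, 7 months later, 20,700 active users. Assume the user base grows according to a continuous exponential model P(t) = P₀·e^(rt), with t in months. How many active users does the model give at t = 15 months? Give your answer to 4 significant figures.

≈ 76,440 active users

r = ln(20700/6600) / 7 ≈ 0.163295 per month
P(15) = 6600 · e^(0.163295·15) = 6600 · 11.58166 ≈ 76438.97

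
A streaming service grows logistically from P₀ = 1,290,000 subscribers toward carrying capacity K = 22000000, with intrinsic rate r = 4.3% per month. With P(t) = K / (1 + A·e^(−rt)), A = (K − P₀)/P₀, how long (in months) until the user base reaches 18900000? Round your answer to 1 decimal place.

A = (22000000 − 1290000)/1290000 = 16.05426
18900000 = 22000000/(1 + 16.05426·e^(−0.043t)) → 1 + 16.05426·e^(−0.043t) = 1.16402
e^(−0.043t) = 0.010217 → t = ln(97.87922)/0.043 = 4.58373/0.043

t ≈ 106.6 months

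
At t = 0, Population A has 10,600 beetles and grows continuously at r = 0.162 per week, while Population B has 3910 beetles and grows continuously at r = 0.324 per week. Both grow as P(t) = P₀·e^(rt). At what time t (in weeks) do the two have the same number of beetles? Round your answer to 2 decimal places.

10600·e^(0.162t) = 3910·e^(0.324t)
10600/3910 = e^((0.324 − 0.162)t) → ln(2.711) = 0.162·t
t = 0.99732 / 0.162

t ≈ 6.16 weeks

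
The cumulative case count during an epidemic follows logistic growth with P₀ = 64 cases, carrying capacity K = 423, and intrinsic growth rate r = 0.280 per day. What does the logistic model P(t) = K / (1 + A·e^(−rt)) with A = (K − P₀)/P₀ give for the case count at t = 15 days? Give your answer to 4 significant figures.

A = (423 − 64)/64 = 5.60938
P(15) = 423 / (1 + 5.60938·e^(−0.28·15)) = 423 / (1 + 5.60938·0.014996)
= 423 / 1.08412 ≈ 390.18

≈ 390.2 cases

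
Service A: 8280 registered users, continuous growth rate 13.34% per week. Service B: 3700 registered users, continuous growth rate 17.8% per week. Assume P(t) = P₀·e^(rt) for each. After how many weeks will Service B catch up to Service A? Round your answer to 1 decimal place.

t ≈ 18.1 weeks

8280·e^(0.1334t) = 3700·e^(0.178t)
8280/3700 = e^((0.178 − 0.1334)t) → ln(2.23784) = 0.0446·t
t = 0.80551 / 0.0446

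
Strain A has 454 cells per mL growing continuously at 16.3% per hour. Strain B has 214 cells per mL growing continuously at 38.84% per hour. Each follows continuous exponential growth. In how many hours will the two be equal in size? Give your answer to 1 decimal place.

t ≈ 3.3 hours

454·e^(0.163t) = 214·e^(0.3884t)
454/214 = e^((0.3884 − 0.163)t) → ln(2.1215) = 0.2254·t
t = 0.75212 / 0.2254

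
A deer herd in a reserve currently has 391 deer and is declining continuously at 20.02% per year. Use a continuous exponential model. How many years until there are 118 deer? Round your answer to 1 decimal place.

118 = 391 · e^(-0.2002·t)
t = ln(118/391) / -0.2002 = ln(0.30179) / -0.2002 = -1.19802 / -0.2002

t ≈ 6.0 years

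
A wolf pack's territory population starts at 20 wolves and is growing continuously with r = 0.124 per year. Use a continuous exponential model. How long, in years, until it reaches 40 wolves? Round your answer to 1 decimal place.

40 = 20 · e^(0.124·t)
t = ln(40/20) / 0.124 = ln(2) / 0.124 = 0.69315 / 0.124

t ≈ 5.6 years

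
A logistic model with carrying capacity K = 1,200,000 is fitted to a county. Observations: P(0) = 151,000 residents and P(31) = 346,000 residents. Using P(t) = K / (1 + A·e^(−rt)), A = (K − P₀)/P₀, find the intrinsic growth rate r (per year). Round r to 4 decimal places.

A = (1200000 − 151000)/151000 = 6.94702
346000 = 1200000/(1 + 6.94702·e^(−r·31)) → e^(−31r) = (3.46821 − 1)/6.94702 = 0.35529
r = −ln(0.35529)/31 = 1.03482/31

r ≈ 0.0334 per year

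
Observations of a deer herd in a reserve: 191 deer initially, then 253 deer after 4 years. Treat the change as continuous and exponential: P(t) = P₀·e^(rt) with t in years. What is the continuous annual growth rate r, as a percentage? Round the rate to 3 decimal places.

253 = 191 · e^(r·4)
e^(4r) = 253/191 = 1.32461
r = ln(1.32461) / 4 = 0.28112 / 4

r ≈ 7.028% per year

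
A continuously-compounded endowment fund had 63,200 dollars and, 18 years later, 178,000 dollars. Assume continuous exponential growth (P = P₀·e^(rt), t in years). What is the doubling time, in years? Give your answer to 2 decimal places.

doubling time ≈ 12.05 years

r = ln(178000/63200) / 18 = ln(2.81646) / 18 ≈ 0.057527 per year
doubling time = ln 2 / |r| = 0.69315 / 0.057527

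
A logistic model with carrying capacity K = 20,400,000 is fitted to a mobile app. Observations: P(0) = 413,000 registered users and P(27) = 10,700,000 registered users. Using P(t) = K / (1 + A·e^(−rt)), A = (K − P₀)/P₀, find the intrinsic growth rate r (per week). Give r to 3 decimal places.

r ≈ 0.147 per week

A = (20400000 − 413000)/413000 = 48.39467
10700000 = 20400000/(1 + 48.39467·e^(−r·27)) → e^(−27r) = (1.90654 − 1)/48.39467 = 0.018732
r = −ln(0.018732)/27 = 3.97751/27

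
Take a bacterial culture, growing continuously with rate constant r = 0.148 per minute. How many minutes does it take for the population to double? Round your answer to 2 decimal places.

doubling time ≈ 4.68 minutes

doubling time = ln(2) / |r| = 0.69315 / 0.148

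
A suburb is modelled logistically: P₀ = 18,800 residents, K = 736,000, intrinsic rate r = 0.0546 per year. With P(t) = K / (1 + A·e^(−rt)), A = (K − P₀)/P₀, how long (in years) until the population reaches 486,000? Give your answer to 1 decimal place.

t ≈ 78.9 years

A = (736000 − 18800)/18800 = 38.14894
486000 = 736000/(1 + 38.14894·e^(−0.0546t)) → 1 + 38.14894·e^(−0.0546t) = 1.5144
e^(−0.0546t) = 0.013484 → t = ln(74.16153)/0.0546 = 4.30625/0.0546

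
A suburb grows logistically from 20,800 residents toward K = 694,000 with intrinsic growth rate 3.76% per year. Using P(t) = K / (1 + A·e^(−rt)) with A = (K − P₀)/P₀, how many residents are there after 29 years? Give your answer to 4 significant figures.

≈ 58,430 residents

A = (694000 − 20800)/20800 = 32.36538
P(29) = 694000 / (1 + 32.36538·e^(−0.0376·29)) = 694000 / (1 + 32.36538·0.336082)
= 694000 / 11.87742 ≈ 58430.18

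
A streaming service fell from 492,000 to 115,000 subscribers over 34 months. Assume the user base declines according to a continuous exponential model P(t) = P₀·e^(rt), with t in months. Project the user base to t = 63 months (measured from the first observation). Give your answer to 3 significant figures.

r = ln(115000/492000) / 34 ≈ -0.042751 per month
P(63) = 492000 · e^(-0.042751·63) = 492000 · 0.06765 ≈ 33286.18

≈ 33,300 subscribers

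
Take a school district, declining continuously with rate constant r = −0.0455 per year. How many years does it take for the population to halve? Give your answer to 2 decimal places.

half-life = ln(2) / |r| = 0.69315 / 0.0455

half-life ≈ 15.23 years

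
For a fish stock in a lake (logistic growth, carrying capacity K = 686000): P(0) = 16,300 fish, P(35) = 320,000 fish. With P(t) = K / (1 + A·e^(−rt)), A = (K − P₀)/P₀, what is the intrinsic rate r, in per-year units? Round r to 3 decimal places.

A = (686000 − 16300)/16300 = 41.08589
320000 = 686000/(1 + 41.08589·e^(−r·35)) → e^(−35r) = (2.14375 − 1)/41.08589 = 0.027838
r = −ln(0.027838)/35 = 3.58135/35

r ≈ 0.102 per year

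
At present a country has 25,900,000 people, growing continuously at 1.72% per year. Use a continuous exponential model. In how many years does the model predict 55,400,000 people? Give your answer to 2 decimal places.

55400000 = 25900000 · e^(0.0172·t)
t = ln(55400000/25900000) / 0.0172 = ln(2.139) / 0.0172 = 0.76034 / 0.0172

t ≈ 44.21 years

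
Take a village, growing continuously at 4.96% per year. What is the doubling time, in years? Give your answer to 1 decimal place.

doubling time = ln(2) / |r| = 0.69315 / 0.0496

doubling time ≈ 14.0 years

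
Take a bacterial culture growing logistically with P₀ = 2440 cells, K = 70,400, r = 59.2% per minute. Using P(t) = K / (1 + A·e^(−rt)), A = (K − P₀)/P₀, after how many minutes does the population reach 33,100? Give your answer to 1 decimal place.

A = (70400 − 2440)/2440 = 27.85246
33100 = 70400/(1 + 27.85246·e^(−0.592t)) → 1 + 27.85246·e^(−0.592t) = 2.12689
e^(−0.592t) = 0.040459 → t = ln(24.71626)/0.592 = 3.20746/0.592

t ≈ 5.4 minutes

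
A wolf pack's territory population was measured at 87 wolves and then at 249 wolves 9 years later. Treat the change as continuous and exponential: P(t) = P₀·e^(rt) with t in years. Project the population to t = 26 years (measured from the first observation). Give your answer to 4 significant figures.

≈ 1,815 wolves

r = ln(249/87) / 9 ≈ 0.116838 per year
P(26) = 87 · e^(0.116838·26) = 87 · 20.85922 ≈ 1814.75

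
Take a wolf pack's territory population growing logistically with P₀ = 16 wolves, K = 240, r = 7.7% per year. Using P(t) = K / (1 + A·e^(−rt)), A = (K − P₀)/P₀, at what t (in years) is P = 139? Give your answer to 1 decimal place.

t ≈ 38.4 years

A = (240 − 16)/16 = 14
139 = 240/(1 + 14·e^(−0.077t)) → 1 + 14·e^(−0.077t) = 1.72662
e^(−0.077t) = 0.051901 → t = ln(19.26733)/0.077 = 2.95841/0.077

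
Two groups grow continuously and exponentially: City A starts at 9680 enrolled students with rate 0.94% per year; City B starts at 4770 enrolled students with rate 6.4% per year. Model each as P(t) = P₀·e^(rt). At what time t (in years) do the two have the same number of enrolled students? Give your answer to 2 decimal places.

t ≈ 12.96 years

9680·e^(0.0094t) = 4770·e^(0.064t)
9680/4770 = e^((0.064 − 0.0094)t) → ln(2.02935) = 0.0546·t
t = 0.70772 / 0.0546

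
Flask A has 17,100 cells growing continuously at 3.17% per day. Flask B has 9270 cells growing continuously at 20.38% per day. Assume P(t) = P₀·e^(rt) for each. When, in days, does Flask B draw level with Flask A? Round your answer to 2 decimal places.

t ≈ 3.56 days

17100·e^(0.0317t) = 9270·e^(0.2038t)
17100/9270 = e^((0.2038 − 0.0317)t) → ln(1.84466) = 0.1721·t
t = 0.6123 / 0.1721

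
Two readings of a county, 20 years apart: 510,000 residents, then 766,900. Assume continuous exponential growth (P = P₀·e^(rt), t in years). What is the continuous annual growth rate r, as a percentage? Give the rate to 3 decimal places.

r ≈ 2.040% per year

766900 = 510000 · e^(r·20)
e^(20r) = 766900/510000 = 1.50373
r = ln(1.50373) / 20 = 0.40795 / 20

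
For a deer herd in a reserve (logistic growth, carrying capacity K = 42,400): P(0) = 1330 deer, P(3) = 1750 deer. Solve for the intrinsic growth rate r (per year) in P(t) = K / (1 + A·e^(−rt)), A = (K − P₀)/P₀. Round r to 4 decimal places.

r ≈ 0.0949 per year

A = (42400 − 1330)/1330 = 30.8797
1750 = 42400/(1 + 30.8797·e^(−r·3)) → e^(−3r) = (24.22857 − 1)/30.8797 = 0.752228
r = −ln(0.752228)/3 = 0.28472/3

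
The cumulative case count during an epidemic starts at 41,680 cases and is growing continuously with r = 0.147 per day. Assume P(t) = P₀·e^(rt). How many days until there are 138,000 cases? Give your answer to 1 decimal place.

138000 = 41680 · e^(0.147·t)
t = ln(138000/41680) / 0.147 = ln(3.31094) / 0.147 = 1.19723 / 0.147

t ≈ 8.1 days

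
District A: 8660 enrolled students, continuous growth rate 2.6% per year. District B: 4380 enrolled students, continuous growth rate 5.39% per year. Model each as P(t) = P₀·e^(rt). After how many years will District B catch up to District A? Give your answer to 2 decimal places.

t ≈ 24.43 years

8660·e^(0.026t) = 4380·e^(0.0539t)
8660/4380 = e^((0.0539 − 0.026)t) → ln(1.97717) = 0.0279·t
t = 0.68167 / 0.0279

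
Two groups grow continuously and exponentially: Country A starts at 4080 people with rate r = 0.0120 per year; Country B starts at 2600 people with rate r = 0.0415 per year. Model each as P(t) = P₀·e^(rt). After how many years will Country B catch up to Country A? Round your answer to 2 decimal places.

t ≈ 15.27 years

4080·e^(0.012t) = 2600·e^(0.0415t)
4080/2600 = e^((0.0415 − 0.012)t) → ln(1.56923) = 0.0295·t
t = 0.45059 / 0.0295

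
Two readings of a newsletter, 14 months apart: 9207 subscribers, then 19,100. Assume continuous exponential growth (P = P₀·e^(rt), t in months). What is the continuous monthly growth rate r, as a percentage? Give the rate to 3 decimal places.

r ≈ 5.212% per month

19100 = 9207 · e^(r·14)
e^(14r) = 19100/9207 = 2.07451
r = ln(2.07451) / 14 = 0.72972 / 14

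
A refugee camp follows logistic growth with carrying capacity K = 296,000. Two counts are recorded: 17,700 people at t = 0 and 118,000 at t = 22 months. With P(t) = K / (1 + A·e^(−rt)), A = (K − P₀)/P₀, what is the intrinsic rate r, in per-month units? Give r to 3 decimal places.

r ≈ 0.107 per month

A = (296000 − 17700)/17700 = 15.72316
118000 = 296000/(1 + 15.72316·e^(−r·22)) → e^(−22r) = (2.50847 − 1)/15.72316 = 0.09594
r = −ln(0.09594)/22 = 2.34404/22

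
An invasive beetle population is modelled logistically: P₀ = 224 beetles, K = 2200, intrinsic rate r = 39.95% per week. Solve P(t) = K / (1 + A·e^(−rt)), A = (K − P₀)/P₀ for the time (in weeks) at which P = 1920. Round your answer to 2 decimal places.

A = (2200 − 224)/224 = 8.82143
1920 = 2200/(1 + 8.82143·e^(−0.3995t)) → 1 + 8.82143·e^(−0.3995t) = 1.14583
e^(−0.3995t) = 0.016532 → t = ln(60.4898)/0.3995 = 4.10247/0.3995

t ≈ 10.27 weeks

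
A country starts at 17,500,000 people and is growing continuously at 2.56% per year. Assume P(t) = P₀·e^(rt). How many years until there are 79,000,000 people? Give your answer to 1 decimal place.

t ≈ 58.9 years

79000000 = 17500000 · e^(0.0256·t)
t = ln(79000000/17500000) / 0.0256 = ln(4.51429) / 0.0256 = 1.50725 / 0.0256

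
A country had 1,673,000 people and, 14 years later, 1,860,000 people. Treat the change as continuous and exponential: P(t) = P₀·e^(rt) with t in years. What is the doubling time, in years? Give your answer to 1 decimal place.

r = ln(1860000/1673000) / 14 = ln(1.11178) / 14 ≈ 0.007568 per year
doubling time = ln 2 / |r| = 0.69315 / 0.007568

doubling time ≈ 91.6 years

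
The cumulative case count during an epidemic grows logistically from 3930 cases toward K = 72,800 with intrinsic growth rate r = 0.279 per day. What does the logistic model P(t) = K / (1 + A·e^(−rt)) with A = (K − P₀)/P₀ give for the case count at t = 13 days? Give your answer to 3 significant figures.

≈ 49,700 cases

A = (72800 − 3930)/3930 = 17.52417
P(13) = 72800 / (1 + 17.52417·e^(−0.279·13)) = 72800 / (1 + 17.52417·0.026596)
= 72800 / 1.46607 ≈ 49656.55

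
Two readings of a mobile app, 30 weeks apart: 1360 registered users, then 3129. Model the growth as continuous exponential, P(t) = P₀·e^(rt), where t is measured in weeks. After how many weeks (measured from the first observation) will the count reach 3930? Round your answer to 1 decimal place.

r = ln(3129/1360) / 30 ≈ 0.027774 per week
t = ln(3930/1360) / r = 1.06115 / 0.027774 ≈ 38.206

t ≈ 38.2 weeks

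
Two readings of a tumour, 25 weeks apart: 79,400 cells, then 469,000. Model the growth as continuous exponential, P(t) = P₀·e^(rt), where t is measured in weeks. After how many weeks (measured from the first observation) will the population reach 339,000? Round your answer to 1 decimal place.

r = ln(469000/79400) / 25 ≈ 0.071044 per week
t = ln(339000/79400) / r = 1.4515 / 0.071044 ≈ 20.431

t ≈ 20.4 weeks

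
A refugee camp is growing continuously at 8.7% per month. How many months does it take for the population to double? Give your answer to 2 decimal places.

doubling time = ln(2) / |r| = 0.69315 / 0.087

doubling time ≈ 7.97 months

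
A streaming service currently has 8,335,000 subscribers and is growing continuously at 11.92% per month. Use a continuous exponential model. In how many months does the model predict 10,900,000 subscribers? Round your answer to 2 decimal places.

10900000 = 8335000 · e^(0.1192·t)
t = ln(10900000/8335000) / 0.1192 = ln(1.30774) / 0.1192 = 0.2683 / 0.1192

t ≈ 2.25 months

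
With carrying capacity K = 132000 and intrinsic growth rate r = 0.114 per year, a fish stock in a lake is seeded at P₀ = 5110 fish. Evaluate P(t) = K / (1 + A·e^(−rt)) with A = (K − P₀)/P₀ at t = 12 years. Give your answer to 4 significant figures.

≈ 18,030 fish

A = (132000 − 5110)/5110 = 24.8317
P(12) = 132000 / (1 + 24.8317·e^(−0.114·12)) = 132000 / (1 + 24.8317·0.254616)
= 132000 / 7.32254 ≈ 18026.53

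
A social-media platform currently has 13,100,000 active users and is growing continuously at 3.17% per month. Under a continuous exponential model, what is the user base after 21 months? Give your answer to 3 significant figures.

≈ 25,500,000 active users

P(21) = 13100000 · e^(0.0317·21) = 13100000 · e^(0.6657)
= 13100000 · 1.94585 ≈ 25490663.05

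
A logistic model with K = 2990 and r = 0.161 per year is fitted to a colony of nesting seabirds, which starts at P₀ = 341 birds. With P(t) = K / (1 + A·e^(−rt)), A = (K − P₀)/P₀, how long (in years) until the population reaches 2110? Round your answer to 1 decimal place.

A = (2990 − 341)/341 = 7.76833
2110 = 2990/(1 + 7.76833·e^(−0.161t)) → 1 + 7.76833·e^(−0.161t) = 1.41706
e^(−0.161t) = 0.053687 → t = ln(18.62633)/0.161 = 2.92458/0.161

t ≈ 18.2 years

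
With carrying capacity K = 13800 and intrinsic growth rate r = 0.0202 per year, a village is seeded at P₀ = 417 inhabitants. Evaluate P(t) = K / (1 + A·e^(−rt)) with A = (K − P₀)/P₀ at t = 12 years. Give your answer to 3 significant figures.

A = (13800 − 417)/417 = 32.09353
P(12) = 13800 / (1 + 32.09353·e^(−0.0202·12)) = 13800 / (1 + 32.09353·0.784742)
= 13800 / 26.18514 ≈ 527.02

≈ 527 inhabitants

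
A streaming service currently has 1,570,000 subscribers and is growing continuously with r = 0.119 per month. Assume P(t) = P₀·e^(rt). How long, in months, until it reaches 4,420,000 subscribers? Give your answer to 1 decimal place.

t ≈ 8.7 months

4420000 = 1570000 · e^(0.119·t)
t = ln(4420000/1570000) / 0.119 = ln(2.81529) / 0.119 = 1.03506 / 0.119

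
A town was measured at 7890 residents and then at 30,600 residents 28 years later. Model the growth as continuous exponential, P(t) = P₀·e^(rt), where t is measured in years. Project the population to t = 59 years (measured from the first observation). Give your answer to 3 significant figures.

≈ 137,000 residents

r = ln(30600/7890) / 28 ≈ 0.048407 per year
P(59) = 7890 · e^(0.048407·59) = 7890 · 17.39233 ≈ 137225.52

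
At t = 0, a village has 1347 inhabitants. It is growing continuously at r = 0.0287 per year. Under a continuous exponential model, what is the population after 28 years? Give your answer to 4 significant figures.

P(28) = 1347 · e^(0.0287·28) = 1347 · e^(0.8036)
= 1347 · 2.23357 ≈ 3008.62

≈ 3,009 inhabitants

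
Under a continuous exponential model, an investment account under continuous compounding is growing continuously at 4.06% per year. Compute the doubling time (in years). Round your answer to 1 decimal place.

doubling time = ln(2) / |r| = 0.69315 / 0.0406

doubling time ≈ 17.1 years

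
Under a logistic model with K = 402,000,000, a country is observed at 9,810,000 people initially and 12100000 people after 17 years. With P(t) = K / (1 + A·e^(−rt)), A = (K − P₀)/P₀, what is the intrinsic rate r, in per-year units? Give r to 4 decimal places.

A = (402000000 − 9810000)/9810000 = 39.97859
12100000 = 402000000/(1 + 39.97859·e^(−r·17)) → e^(−17r) = (33.22314 − 1)/39.97859 = 0.80601
r = −ln(0.80601)/17 = 0.21566/17

r ≈ 0.0127 per year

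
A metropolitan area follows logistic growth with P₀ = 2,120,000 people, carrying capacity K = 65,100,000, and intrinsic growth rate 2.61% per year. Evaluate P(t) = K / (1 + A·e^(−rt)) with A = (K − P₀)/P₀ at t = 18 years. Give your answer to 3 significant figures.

A = (65100000 − 2120000)/2120000 = 29.70755
P(18) = 65100000 / (1 + 29.70755·e^(−0.0261·18)) = 65100000 / (1 + 29.70755·0.625127)
= 65100000 / 19.571 ≈ 3326350.52

≈ 3,330,000 people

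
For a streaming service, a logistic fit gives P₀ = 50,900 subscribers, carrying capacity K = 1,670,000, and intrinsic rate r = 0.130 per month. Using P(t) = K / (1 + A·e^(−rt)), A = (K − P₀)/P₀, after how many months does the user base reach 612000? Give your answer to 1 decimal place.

A = (1670000 − 50900)/50900 = 31.80943
612000 = 1670000/(1 + 31.80943·e^(−0.13t)) → 1 + 31.80943·e^(−0.13t) = 2.72876
e^(−0.13t) = 0.054347 → t = ln(18.40016)/0.13 = 2.91236/0.13

t ≈ 22.4 months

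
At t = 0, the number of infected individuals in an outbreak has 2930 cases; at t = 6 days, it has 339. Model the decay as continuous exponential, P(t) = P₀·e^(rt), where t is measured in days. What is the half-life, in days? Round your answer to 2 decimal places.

half-life ≈ 1.93 days

r = ln(339/2930) / 6 = ln(0.1157) / 6 ≈ -0.35946 per day
half-life = ln 2 / |r| = 0.69315 / 0.35946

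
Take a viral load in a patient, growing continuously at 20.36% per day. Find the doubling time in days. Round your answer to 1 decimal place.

doubling time ≈ 3.4 days

doubling time = ln(2) / |r| = 0.69315 / 0.2036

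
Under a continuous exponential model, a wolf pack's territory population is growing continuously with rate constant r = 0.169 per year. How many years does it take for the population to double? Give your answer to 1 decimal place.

doubling time ≈ 4.1 years

doubling time = ln(2) / |r| = 0.69315 / 0.169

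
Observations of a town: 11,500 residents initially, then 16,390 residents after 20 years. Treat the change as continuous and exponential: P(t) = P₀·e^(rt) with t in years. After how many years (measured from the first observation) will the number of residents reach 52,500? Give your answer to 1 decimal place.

t ≈ 85.7 years

r = ln(16390/11500) / 20 ≈ 0.017716 per year
t = ln(52500/11500) / r = 1.51847 / 0.017716 ≈ 85.711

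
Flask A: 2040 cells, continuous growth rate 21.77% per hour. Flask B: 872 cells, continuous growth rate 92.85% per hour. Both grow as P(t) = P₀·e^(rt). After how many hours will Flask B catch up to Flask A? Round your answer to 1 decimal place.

t ≈ 1.2 hours

2040·e^(0.2177t) = 872·e^(0.9285t)
2040/872 = e^((0.9285 − 0.2177)t) → ln(2.33945) = 0.7108·t
t = 0.84992 / 0.7108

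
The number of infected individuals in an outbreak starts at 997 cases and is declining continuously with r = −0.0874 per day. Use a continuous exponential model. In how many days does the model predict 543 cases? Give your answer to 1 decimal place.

543 = 997 · e^(-0.0874·t)
t = ln(543/997) / -0.0874 = ln(0.54463) / -0.0874 = -0.60764 / -0.0874

t ≈ 7.0 days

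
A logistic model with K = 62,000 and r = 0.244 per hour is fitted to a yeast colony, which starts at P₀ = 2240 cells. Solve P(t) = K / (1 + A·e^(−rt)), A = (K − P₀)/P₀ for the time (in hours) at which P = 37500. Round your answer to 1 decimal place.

t ≈ 15.2 hours

A = (62000 − 2240)/2240 = 26.67857
37500 = 62000/(1 + 26.67857·e^(−0.244t)) → 1 + 26.67857·e^(−0.244t) = 1.65333
e^(−0.244t) = 0.024489 → t = ln(40.83455)/0.244 = 3.70953/0.244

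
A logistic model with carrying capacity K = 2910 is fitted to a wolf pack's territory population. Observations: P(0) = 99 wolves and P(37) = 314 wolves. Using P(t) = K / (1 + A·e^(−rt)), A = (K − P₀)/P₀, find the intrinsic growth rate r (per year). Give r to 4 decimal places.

A = (2910 − 99)/99 = 28.39394
314 = 2910/(1 + 28.39394·e^(−r·37)) → e^(−37r) = (9.26752 − 1)/28.39394 = 0.291172
r = −ln(0.291172)/37 = 1.23384/37

r ≈ 0.0333 per year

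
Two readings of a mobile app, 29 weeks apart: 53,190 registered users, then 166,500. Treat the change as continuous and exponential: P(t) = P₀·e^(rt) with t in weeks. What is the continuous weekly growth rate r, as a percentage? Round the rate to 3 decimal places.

166500 = 53190 · e^(r·29)
e^(29r) = 166500/53190 = 3.13029
r = ln(3.13029) / 29 = 1.14112 / 29

r ≈ 3.935% per week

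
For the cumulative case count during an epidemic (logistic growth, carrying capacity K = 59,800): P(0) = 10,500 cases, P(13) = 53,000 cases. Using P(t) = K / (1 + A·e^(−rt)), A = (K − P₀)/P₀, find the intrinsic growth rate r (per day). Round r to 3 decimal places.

r ≈ 0.277 per day

A = (59800 − 10500)/10500 = 4.69524
53000 = 59800/(1 + 4.69524·e^(−r·13)) → e^(−13r) = (1.1283 − 1)/4.69524 = 0.027326
r = −ln(0.027326)/13 = 3.59992/13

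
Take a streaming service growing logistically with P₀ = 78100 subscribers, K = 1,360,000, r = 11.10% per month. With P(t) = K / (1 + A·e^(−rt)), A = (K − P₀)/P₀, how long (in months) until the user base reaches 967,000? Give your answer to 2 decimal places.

t ≈ 33.32 months

A = (1360000 − 78100)/78100 = 16.41357
967000 = 1360000/(1 + 16.41357·e^(−0.111t)) → 1 + 16.41357·e^(−0.111t) = 1.40641
e^(−0.111t) = 0.024761 → t = ln(40.38658)/0.111 = 3.6985/0.111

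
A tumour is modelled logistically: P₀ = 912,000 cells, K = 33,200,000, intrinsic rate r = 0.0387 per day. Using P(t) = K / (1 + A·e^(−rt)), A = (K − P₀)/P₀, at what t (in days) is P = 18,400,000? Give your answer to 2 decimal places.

A = (33200000 − 912000)/912000 = 35.40351
18400000 = 33200000/(1 + 35.40351·e^(−0.0387t)) → 1 + 35.40351·e^(−0.0387t) = 1.80435
e^(−0.0387t) = 0.022719 → t = ln(44.01517)/0.0387 = 3.78453/0.0387

t ≈ 97.79 days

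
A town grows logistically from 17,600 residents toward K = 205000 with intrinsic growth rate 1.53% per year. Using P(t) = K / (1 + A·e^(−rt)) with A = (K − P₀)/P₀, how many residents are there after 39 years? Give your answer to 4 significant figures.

A = (205000 − 17600)/17600 = 10.64773
P(39) = 205000 / (1 + 10.64773·e^(−0.0153·39)) = 205000 / (1 + 10.64773·0.550626)
= 205000 / 6.86291 ≈ 29870.7

≈ 29,870 residents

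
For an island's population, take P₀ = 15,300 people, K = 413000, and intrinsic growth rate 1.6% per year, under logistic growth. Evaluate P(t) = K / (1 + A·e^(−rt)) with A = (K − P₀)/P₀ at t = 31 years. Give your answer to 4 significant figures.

≈ 24,540 people

A = (413000 − 15300)/15300 = 25.99346
P(31) = 413000 / (1 + 25.99346·e^(−0.016·31)) = 413000 / (1 + 25.99346·0.608962)
= 413000 / 16.82902 ≈ 24540.94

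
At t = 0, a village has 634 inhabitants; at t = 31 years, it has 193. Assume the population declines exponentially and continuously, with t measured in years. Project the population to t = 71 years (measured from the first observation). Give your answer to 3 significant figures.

r = ln(193/634) / 31 ≈ -0.038366 per year
P(71) = 634 · e^(-0.038366·71) = 634 · 0.06561 ≈ 41.6

≈ 41.6 inhabitants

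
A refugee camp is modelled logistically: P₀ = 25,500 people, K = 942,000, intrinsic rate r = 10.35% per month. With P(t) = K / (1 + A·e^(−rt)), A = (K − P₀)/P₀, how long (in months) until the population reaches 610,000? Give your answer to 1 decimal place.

t ≈ 40.5 months

A = (942000 − 25500)/25500 = 35.94118
610000 = 942000/(1 + 35.94118·e^(−0.1035t)) → 1 + 35.94118·e^(−0.1035t) = 1.54426
e^(−0.1035t) = 0.015143 → t = ln(66.0365)/0.1035 = 4.19021/0.1035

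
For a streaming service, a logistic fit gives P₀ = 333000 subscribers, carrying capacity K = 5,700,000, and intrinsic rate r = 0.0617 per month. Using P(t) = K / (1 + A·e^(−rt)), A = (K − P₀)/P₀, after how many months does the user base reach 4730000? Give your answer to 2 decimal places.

t ≈ 70.73 months

A = (5700000 − 333000)/333000 = 16.11712
4730000 = 5700000/(1 + 16.11712·e^(−0.0617t)) → 1 + 16.11712·e^(−0.0617t) = 1.20507
e^(−0.0617t) = 0.012724 → t = ln(78.59172)/0.0617 = 4.36427/0.0617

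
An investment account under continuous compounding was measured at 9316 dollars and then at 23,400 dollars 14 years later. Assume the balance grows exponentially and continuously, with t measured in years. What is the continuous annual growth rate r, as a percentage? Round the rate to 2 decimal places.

r ≈ 6.58% per year

23400 = 9316 · e^(r·14)
e^(14r) = 23400/9316 = 2.51181
r = ln(2.51181) / 14 = 0.921 / 14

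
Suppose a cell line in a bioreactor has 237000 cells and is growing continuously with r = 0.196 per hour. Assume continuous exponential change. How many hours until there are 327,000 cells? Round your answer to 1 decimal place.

327000 = 237000 · e^(0.196·t)
t = ln(327000/237000) / 0.196 = ln(1.37975) / 0.196 = 0.3219 / 0.196

t ≈ 1.6 hours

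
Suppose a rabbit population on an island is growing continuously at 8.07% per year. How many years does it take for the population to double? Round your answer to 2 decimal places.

doubling time = ln(2) / |r| = 0.69315 / 0.0807

doubling time ≈ 8.59 years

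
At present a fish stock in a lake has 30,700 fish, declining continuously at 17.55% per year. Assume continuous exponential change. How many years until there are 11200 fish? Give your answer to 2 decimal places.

t ≈ 5.75 years

11200 = 30700 · e^(-0.1755·t)
t = ln(11200/30700) / -0.1755 = ln(0.36482) / -0.1755 = -1.00835 / -0.1755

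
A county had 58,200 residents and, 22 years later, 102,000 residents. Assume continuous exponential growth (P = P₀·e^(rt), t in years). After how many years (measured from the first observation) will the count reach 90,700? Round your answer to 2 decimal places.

r = ln(102000/58200) / 22 ≈ 0.025504 per year
t = ln(90700/58200) / r = 0.44367 / 0.025504 ≈ 17.396

t ≈ 17.40 years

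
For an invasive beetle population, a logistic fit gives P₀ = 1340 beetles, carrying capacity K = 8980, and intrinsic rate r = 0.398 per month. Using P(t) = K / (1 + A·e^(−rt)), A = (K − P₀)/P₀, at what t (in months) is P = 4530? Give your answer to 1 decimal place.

t ≈ 4.4 months

A = (8980 − 1340)/1340 = 5.70149
4530 = 8980/(1 + 5.70149·e^(−0.398t)) → 1 + 5.70149·e^(−0.398t) = 1.98234
e^(−0.398t) = 0.172295 → t = ln(5.80399)/0.398 = 1.75855/0.398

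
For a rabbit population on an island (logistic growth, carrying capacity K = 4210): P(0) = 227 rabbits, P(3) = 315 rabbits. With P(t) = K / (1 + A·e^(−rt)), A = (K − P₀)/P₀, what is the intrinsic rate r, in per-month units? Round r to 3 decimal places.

r ≈ 0.117 per month

A = (4210 − 227)/227 = 17.54626
315 = 4210/(1 + 17.54626·e^(−r·3)) → e^(−3r) = (13.36508 − 1)/17.54626 = 0.704713
r = −ln(0.704713)/3 = 0.34996/3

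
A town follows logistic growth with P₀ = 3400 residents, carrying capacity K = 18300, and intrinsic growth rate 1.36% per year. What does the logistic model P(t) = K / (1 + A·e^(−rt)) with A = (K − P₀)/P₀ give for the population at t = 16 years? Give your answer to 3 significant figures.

≈ 4,040 residents

A = (18300 − 3400)/3400 = 4.38235
P(16) = 18300 / (1 + 4.38235·e^(−0.0136·16)) = 18300 / (1 + 4.38235·0.804447)
= 18300 / 4.52537 ≈ 4043.87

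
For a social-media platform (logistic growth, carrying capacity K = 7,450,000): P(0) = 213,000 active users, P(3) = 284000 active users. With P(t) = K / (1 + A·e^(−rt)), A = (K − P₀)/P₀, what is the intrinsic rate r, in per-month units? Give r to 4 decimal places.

A = (7450000 − 213000)/213000 = 33.97653
284000 = 7450000/(1 + 33.97653·e^(−r·3)) → e^(−3r) = (26.23239 − 1)/33.97653 = 0.742642
r = −ln(0.742642)/3 = 0.29754/3

r ≈ 0.0992 per month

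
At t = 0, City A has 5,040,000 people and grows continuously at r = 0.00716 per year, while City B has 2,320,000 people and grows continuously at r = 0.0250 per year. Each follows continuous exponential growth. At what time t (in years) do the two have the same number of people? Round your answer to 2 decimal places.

t ≈ 43.49 years

5040000·e^(0.00716t) = 2320000·e^(0.025t)
5040000/2320000 = e^((0.025 − 0.00716)t) → ln(2.17241) = 0.01784·t
t = 0.77584 / 0.01784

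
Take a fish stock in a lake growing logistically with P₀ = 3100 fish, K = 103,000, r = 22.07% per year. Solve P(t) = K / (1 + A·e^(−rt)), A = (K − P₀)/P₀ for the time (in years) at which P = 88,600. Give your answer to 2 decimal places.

t ≈ 23.97 years

A = (103000 − 3100)/3100 = 32.22581
88600 = 103000/(1 + 32.22581·e^(−0.2207t)) → 1 + 32.22581·e^(−0.2207t) = 1.16253
e^(−0.2207t) = 0.005043 → t = ln(198.27823)/0.2207 = 5.28967/0.2207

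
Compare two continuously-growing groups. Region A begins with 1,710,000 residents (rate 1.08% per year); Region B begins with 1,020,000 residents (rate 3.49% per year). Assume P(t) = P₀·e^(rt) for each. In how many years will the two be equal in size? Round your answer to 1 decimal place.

1710000·e^(0.0108t) = 1020000·e^(0.0349t)
1710000/1020000 = e^((0.0349 − 0.0108)t) → ln(1.67647) = 0.0241·t
t = 0.51669 / 0.0241

t ≈ 21.4 years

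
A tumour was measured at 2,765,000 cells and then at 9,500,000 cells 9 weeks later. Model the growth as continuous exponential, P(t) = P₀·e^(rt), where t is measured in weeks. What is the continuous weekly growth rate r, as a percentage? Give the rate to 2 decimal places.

r ≈ 13.71% per week

9500000 = 2765000 · e^(r·9)
e^(9r) = 9500000/2765000 = 3.4358
r = ln(3.4358) / 9 = 1.23425 / 9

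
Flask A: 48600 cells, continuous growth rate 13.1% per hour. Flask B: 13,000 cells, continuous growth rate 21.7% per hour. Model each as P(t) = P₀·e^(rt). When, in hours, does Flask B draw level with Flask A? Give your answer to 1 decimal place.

48600·e^(0.131t) = 13000·e^(0.217t)
48600/13000 = e^((0.217 − 0.131)t) → ln(3.73846) = 0.086·t
t = 1.31867 / 0.086

t ≈ 15.3 hours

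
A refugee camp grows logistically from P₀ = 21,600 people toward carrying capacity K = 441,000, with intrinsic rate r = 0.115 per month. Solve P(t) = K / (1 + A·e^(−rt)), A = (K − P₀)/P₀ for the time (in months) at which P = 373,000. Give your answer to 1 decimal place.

A = (441000 − 21600)/21600 = 19.41667
373000 = 441000/(1 + 19.41667·e^(−0.115t)) → 1 + 19.41667·e^(−0.115t) = 1.18231
e^(−0.115t) = 0.009389 → t = ln(106.50613)/0.115 = 4.6682/0.115

t ≈ 40.6 months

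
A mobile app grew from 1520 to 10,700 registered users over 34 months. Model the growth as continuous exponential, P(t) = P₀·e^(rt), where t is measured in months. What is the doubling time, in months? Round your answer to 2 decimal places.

doubling time ≈ 12.08 months

r = ln(10700/1520) / 34 = ln(7.03947) / 34 ≈ 0.057398 per month
doubling time = ln 2 / |r| = 0.69315 / 0.057398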